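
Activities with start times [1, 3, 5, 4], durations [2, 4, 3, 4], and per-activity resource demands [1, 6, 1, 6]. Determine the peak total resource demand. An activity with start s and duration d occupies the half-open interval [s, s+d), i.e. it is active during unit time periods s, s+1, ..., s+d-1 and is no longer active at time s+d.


Each activity i is active on [start_i, start_i + duration_i).
Compute total resource usage per time slot:
  t=0: active resources = [], total = 0
  t=1: active resources = [1], total = 1
  t=2: active resources = [1], total = 1
  t=3: active resources = [6], total = 6
  t=4: active resources = [6, 6], total = 12
  t=5: active resources = [6, 1, 6], total = 13
  t=6: active resources = [6, 1, 6], total = 13
  t=7: active resources = [1, 6], total = 7
Peak resource demand = 13

13


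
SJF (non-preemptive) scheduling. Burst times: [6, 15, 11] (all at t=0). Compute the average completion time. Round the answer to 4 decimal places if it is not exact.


SJF order (ascending): [6, 11, 15]
Completion times:
  Job 1: burst=6, C=6
  Job 2: burst=11, C=17
  Job 3: burst=15, C=32
Average completion = 55/3 = 18.3333

18.3333


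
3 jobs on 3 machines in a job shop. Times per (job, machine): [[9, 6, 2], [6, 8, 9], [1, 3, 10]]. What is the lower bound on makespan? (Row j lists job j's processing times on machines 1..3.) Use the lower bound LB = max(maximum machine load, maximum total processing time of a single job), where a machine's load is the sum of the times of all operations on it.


Machine loads:
  Machine 1: 9 + 6 + 1 = 16
  Machine 2: 6 + 8 + 3 = 17
  Machine 3: 2 + 9 + 10 = 21
Max machine load = 21
Job totals:
  Job 1: 17
  Job 2: 23
  Job 3: 14
Max job total = 23
Lower bound = max(21, 23) = 23

23


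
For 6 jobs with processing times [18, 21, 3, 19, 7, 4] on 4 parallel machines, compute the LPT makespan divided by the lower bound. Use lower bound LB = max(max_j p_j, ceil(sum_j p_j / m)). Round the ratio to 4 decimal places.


LPT order: [21, 19, 18, 7, 4, 3]
Machine loads after assignment: [21, 19, 18, 14]
LPT makespan = 21
Lower bound = max(max_job, ceil(total/4)) = max(21, 18) = 21
Ratio = 21 / 21 = 1.0

1.0


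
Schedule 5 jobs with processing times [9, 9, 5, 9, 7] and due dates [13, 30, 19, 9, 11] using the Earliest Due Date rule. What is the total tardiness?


Sort by due date (EDD order): [(9, 9), (7, 11), (9, 13), (5, 19), (9, 30)]
Compute completion times and tardiness:
  Job 1: p=9, d=9, C=9, tardiness=max(0,9-9)=0
  Job 2: p=7, d=11, C=16, tardiness=max(0,16-11)=5
  Job 3: p=9, d=13, C=25, tardiness=max(0,25-13)=12
  Job 4: p=5, d=19, C=30, tardiness=max(0,30-19)=11
  Job 5: p=9, d=30, C=39, tardiness=max(0,39-30)=9
Total tardiness = 37

37


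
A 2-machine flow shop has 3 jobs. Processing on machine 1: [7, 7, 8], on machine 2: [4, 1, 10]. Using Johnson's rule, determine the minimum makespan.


Apply Johnson's rule:
  Group 1 (a <= b): [(3, 8, 10)]
  Group 2 (a > b): [(1, 7, 4), (2, 7, 1)]
Optimal job order: [3, 1, 2]
Schedule:
  Job 3: M1 done at 8, M2 done at 18
  Job 1: M1 done at 15, M2 done at 22
  Job 2: M1 done at 22, M2 done at 23
Makespan = 23

23


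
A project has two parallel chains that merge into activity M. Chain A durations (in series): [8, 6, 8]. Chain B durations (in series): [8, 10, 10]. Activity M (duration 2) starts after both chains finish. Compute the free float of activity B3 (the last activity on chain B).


ES(B3) = sum of predecessors on chain B = 18
EF(B3) = ES + duration = 18 + 10 = 28
Successor of B3 is M. ES(M) = max(sum(A), sum(B)) = max(22, 28) = 28
Free float = ES(successor) - EF(current) = 28 - 28 = 0

0


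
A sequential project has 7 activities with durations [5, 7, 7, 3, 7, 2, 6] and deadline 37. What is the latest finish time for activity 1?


LF(activity 1) = deadline - sum of successor durations
Successors: activities 2 through 7 with durations [7, 7, 3, 7, 2, 6]
Sum of successor durations = 32
LF = 37 - 32 = 5

5


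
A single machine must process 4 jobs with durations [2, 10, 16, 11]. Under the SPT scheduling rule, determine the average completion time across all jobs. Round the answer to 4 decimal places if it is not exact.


Sort jobs by processing time (SPT order): [2, 10, 11, 16]
Compute completion times sequentially:
  Job 1: processing = 2, completes at 2
  Job 2: processing = 10, completes at 12
  Job 3: processing = 11, completes at 23
  Job 4: processing = 16, completes at 39
Sum of completion times = 76
Average completion time = 76/4 = 19.0

19.0


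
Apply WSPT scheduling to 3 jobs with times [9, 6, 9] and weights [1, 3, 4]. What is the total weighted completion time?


Compute p/w ratios and sort ascending (WSPT): [(6, 3), (9, 4), (9, 1)]
Compute weighted completion times:
  Job (p=6,w=3): C=6, w*C=3*6=18
  Job (p=9,w=4): C=15, w*C=4*15=60
  Job (p=9,w=1): C=24, w*C=1*24=24
Total weighted completion time = 102

102


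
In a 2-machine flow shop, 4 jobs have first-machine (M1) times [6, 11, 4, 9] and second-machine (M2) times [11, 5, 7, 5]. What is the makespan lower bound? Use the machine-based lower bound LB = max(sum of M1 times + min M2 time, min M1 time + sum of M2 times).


LB1 = sum(M1 times) + min(M2 times) = 30 + 5 = 35
LB2 = min(M1 times) + sum(M2 times) = 4 + 28 = 32
Lower bound = max(LB1, LB2) = max(35, 32) = 35

35


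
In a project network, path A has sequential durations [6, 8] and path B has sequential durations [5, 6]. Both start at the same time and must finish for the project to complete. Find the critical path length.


Path A total = 6 + 8 = 14
Path B total = 5 + 6 = 11
Critical path = longest path = max(14, 11) = 14

14


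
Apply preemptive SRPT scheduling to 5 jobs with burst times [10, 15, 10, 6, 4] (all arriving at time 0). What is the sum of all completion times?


Since all jobs arrive at t=0, SRPT equals SPT ordering.
SPT order: [4, 6, 10, 10, 15]
Completion times:
  Job 1: p=4, C=4
  Job 2: p=6, C=10
  Job 3: p=10, C=20
  Job 4: p=10, C=30
  Job 5: p=15, C=45
Total completion time = 4 + 10 + 20 + 30 + 45 = 109

109


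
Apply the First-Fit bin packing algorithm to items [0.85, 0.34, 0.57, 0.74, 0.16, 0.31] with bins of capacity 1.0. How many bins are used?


Place items sequentially using First-Fit:
  Item 0.85 -> new Bin 1
  Item 0.34 -> new Bin 2
  Item 0.57 -> Bin 2 (now 0.91)
  Item 0.74 -> new Bin 3
  Item 0.16 -> Bin 3 (now 0.9)
  Item 0.31 -> new Bin 4
Total bins used = 4

4


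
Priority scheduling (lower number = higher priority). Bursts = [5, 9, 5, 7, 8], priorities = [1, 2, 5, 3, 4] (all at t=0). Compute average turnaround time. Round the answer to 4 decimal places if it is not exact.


Sort by priority (ascending = highest first):
Order: [(1, 5), (2, 9), (3, 7), (4, 8), (5, 5)]
Completion times:
  Priority 1, burst=5, C=5
  Priority 2, burst=9, C=14
  Priority 3, burst=7, C=21
  Priority 4, burst=8, C=29
  Priority 5, burst=5, C=34
Average turnaround = 103/5 = 20.6

20.6


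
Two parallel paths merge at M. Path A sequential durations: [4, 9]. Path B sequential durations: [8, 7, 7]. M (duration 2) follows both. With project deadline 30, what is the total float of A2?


Forward pass: ES(A2) = sum of predecessors on chain A = 4
EF = ES + duration = 4 + 9 = 13
Backward pass: LF(M) = deadline = 30; LS(M) = 30 - 2 = 28
LF(A2) = LS(M) - sum(successors on chain A) = 28 - 0 = 28
LS = LF - duration = 28 - 9 = 19
Total float = LS - ES = 19 - 4 = 15

15


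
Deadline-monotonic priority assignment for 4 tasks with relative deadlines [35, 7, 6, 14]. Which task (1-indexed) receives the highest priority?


Sort tasks by relative deadline (ascending):
  Task 3: deadline = 6
  Task 2: deadline = 7
  Task 4: deadline = 14
  Task 1: deadline = 35
Priority order (highest first): [3, 2, 4, 1]
Highest priority task = 3

3


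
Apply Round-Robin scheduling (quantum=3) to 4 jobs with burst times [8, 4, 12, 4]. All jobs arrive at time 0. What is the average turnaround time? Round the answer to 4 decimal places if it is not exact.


Time quantum = 3
Execution trace:
  J1 runs 3 units, time = 3
  J2 runs 3 units, time = 6
  J3 runs 3 units, time = 9
  J4 runs 3 units, time = 12
  J1 runs 3 units, time = 15
  J2 runs 1 units, time = 16
  J3 runs 3 units, time = 19
  J4 runs 1 units, time = 20
  J1 runs 2 units, time = 22
  J3 runs 3 units, time = 25
  J3 runs 3 units, time = 28
Finish times: [22, 16, 28, 20]
Average turnaround = 86/4 = 21.5

21.5


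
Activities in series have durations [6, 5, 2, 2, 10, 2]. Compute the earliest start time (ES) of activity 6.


Activity 6 starts after activities 1 through 5 complete.
Predecessor durations: [6, 5, 2, 2, 10]
ES = 6 + 5 + 2 + 2 + 10 = 25

25


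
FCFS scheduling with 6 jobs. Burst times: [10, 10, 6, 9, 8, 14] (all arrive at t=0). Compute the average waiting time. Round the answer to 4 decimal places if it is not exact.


FCFS order (as given): [10, 10, 6, 9, 8, 14]
Waiting times:
  Job 1: wait = 0
  Job 2: wait = 10
  Job 3: wait = 20
  Job 4: wait = 26
  Job 5: wait = 35
  Job 6: wait = 43
Sum of waiting times = 134
Average waiting time = 134/6 = 22.3333

22.3333


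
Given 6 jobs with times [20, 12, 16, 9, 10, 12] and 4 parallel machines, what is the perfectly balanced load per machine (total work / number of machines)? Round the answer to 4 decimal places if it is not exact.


Total processing time = 20 + 12 + 16 + 9 + 10 + 12 = 79
Number of machines = 4
Ideal balanced load = 79 / 4 = 19.75

19.75


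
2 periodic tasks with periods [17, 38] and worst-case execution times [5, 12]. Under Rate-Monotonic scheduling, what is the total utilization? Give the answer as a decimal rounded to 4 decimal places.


Compute individual utilizations (exact fractions):
  Task 1: C/T = 5/17 (approx. 0.2941)
  Task 2: C/T = 12/38 = 6/19 (approx. 0.3158)
Total utilization U = 5/17 + 6/19 = 197/323
Rounded to 4 decimal places: U = 0.6099
RM (Liu & Layland) bound for 2 tasks = 0.828427; compare with U = 197/323 (approx. 0.609907)
U <= bound, so schedulable by RM sufficient condition.

0.6099


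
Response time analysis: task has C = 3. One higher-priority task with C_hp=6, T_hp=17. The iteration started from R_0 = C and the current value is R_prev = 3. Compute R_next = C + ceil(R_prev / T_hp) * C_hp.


R_next = C + ceil(R_prev / T_hp) * C_hp
ceil(3 / 17) = ceil(0.1765) = 1
Interference = 1 * 6 = 6
R_next = 3 + 6 = 9

9


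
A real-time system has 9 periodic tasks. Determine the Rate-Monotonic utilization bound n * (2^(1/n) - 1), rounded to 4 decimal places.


Compute 2^(1/9) = 1.0800597389
Subtract 1: 1.0800597389 - 1 = 0.0800597389
Multiply by n: 9 * 0.0800597389 = 0.7205376501
Round to 4 dp: 0.7205

0.7205


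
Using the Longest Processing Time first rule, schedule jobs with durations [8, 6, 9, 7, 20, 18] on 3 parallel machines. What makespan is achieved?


Sort jobs in decreasing order (LPT): [20, 18, 9, 8, 7, 6]
Assign each job to the least loaded machine:
  Machine 1: jobs [20], load = 20
  Machine 2: jobs [18, 6], load = 24
  Machine 3: jobs [9, 8, 7], load = 24
Makespan = max load = 24

24


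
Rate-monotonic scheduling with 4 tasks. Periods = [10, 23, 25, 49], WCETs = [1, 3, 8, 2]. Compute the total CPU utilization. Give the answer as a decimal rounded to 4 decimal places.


Compute individual utilizations (exact fractions):
  Task 1: C/T = 1/10 (approx. 0.1)
  Task 2: C/T = 3/23 (approx. 0.1304)
  Task 3: C/T = 8/25 (approx. 0.32)
  Task 4: C/T = 2/49 (approx. 0.0408)
Total utilization U = 1/10 + 3/23 + 8/25 + 2/49 = 33317/56350
Rounded to 4 decimal places: U = 0.5913
RM (Liu & Layland) bound for 4 tasks = 0.756828; compare with U = 33317/56350 (approx. 0.591251)
U <= bound, so schedulable by RM sufficient condition.

0.5913


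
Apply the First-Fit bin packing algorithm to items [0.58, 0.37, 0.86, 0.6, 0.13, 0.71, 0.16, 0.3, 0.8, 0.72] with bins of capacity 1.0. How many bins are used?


Place items sequentially using First-Fit:
  Item 0.58 -> new Bin 1
  Item 0.37 -> Bin 1 (now 0.95)
  Item 0.86 -> new Bin 2
  Item 0.6 -> new Bin 3
  Item 0.13 -> Bin 2 (now 0.99)
  Item 0.71 -> new Bin 4
  Item 0.16 -> Bin 3 (now 0.76)
  Item 0.3 -> new Bin 5
  Item 0.8 -> new Bin 6
  Item 0.72 -> new Bin 7
Total bins used = 7

7


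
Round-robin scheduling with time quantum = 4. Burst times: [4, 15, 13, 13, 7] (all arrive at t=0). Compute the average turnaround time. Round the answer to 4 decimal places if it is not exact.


Time quantum = 4
Execution trace:
  J1 runs 4 units, time = 4
  J2 runs 4 units, time = 8
  J3 runs 4 units, time = 12
  J4 runs 4 units, time = 16
  J5 runs 4 units, time = 20
  J2 runs 4 units, time = 24
  J3 runs 4 units, time = 28
  J4 runs 4 units, time = 32
  J5 runs 3 units, time = 35
  J2 runs 4 units, time = 39
  J3 runs 4 units, time = 43
  J4 runs 4 units, time = 47
  J2 runs 3 units, time = 50
  J3 runs 1 units, time = 51
  J4 runs 1 units, time = 52
Finish times: [4, 50, 51, 52, 35]
Average turnaround = 192/5 = 38.4

38.4


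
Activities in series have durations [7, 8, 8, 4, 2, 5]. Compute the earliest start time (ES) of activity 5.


Activity 5 starts after activities 1 through 4 complete.
Predecessor durations: [7, 8, 8, 4]
ES = 7 + 8 + 8 + 4 = 27

27


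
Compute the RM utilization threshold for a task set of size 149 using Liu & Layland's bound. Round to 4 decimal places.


Compute 2^(1/149) = 1.0046628318
Subtract 1: 1.0046628318 - 1 = 0.0046628318
Multiply by n: 149 * 0.0046628318 = 0.6947619382
Round to 4 dp: 0.6948

0.6948


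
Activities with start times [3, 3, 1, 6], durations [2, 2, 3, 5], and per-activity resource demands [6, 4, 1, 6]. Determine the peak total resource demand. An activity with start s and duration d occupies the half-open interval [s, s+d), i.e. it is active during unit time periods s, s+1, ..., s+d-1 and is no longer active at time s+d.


Each activity i is active on [start_i, start_i + duration_i).
Compute total resource usage per time slot:
  t=0: active resources = [], total = 0
  t=1: active resources = [1], total = 1
  t=2: active resources = [1], total = 1
  t=3: active resources = [6, 4, 1], total = 11
  t=4: active resources = [6, 4], total = 10
  t=5: active resources = [], total = 0
  t=6: active resources = [6], total = 6
  t=7: active resources = [6], total = 6
  t=8: active resources = [6], total = 6
  t=9: active resources = [6], total = 6
  t=10: active resources = [6], total = 6
Peak resource demand = 11

11


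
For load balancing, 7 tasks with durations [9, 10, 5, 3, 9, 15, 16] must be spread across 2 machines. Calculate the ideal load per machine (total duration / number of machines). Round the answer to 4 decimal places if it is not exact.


Total processing time = 9 + 10 + 5 + 3 + 9 + 15 + 16 = 67
Number of machines = 2
Ideal balanced load = 67 / 2 = 33.5

33.5


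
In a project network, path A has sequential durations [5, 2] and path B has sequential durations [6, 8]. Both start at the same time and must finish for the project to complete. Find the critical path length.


Path A total = 5 + 2 = 7
Path B total = 6 + 8 = 14
Critical path = longest path = max(7, 14) = 14

14


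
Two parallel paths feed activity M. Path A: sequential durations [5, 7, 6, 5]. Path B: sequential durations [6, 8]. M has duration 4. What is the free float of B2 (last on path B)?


ES(B2) = sum of predecessors on chain B = 6
EF(B2) = ES + duration = 6 + 8 = 14
Successor of B2 is M. ES(M) = max(sum(A), sum(B)) = max(23, 14) = 23
Free float = ES(successor) - EF(current) = 23 - 14 = 9

9


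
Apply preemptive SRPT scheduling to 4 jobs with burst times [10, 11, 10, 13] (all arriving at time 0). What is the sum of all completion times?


Since all jobs arrive at t=0, SRPT equals SPT ordering.
SPT order: [10, 10, 11, 13]
Completion times:
  Job 1: p=10, C=10
  Job 2: p=10, C=20
  Job 3: p=11, C=31
  Job 4: p=13, C=44
Total completion time = 10 + 20 + 31 + 44 = 105

105


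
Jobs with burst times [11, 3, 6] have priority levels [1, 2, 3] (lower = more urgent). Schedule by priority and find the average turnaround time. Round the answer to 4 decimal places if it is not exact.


Sort by priority (ascending = highest first):
Order: [(1, 11), (2, 3), (3, 6)]
Completion times:
  Priority 1, burst=11, C=11
  Priority 2, burst=3, C=14
  Priority 3, burst=6, C=20
Average turnaround = 45/3 = 15.0

15.0


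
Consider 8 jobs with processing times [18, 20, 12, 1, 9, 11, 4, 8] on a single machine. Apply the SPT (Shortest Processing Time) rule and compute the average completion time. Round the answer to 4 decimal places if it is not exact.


Sort jobs by processing time (SPT order): [1, 4, 8, 9, 11, 12, 18, 20]
Compute completion times sequentially:
  Job 1: processing = 1, completes at 1
  Job 2: processing = 4, completes at 5
  Job 3: processing = 8, completes at 13
  Job 4: processing = 9, completes at 22
  Job 5: processing = 11, completes at 33
  Job 6: processing = 12, completes at 45
  Job 7: processing = 18, completes at 63
  Job 8: processing = 20, completes at 83
Sum of completion times = 265
Average completion time = 265/8 = 33.125

33.125


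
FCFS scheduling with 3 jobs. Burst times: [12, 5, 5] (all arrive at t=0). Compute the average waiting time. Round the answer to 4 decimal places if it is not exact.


FCFS order (as given): [12, 5, 5]
Waiting times:
  Job 1: wait = 0
  Job 2: wait = 12
  Job 3: wait = 17
Sum of waiting times = 29
Average waiting time = 29/3 = 9.6667

9.6667


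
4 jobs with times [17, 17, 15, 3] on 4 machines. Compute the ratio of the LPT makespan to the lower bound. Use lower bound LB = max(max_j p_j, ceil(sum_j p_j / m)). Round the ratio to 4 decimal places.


LPT order: [17, 17, 15, 3]
Machine loads after assignment: [17, 17, 15, 3]
LPT makespan = 17
Lower bound = max(max_job, ceil(total/4)) = max(17, 13) = 17
Ratio = 17 / 17 = 1.0

1.0


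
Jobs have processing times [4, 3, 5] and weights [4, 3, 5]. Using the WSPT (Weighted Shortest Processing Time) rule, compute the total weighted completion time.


Compute p/w ratios and sort ascending (WSPT): [(4, 4), (3, 3), (5, 5)]
Compute weighted completion times:
  Job (p=4,w=4): C=4, w*C=4*4=16
  Job (p=3,w=3): C=7, w*C=3*7=21
  Job (p=5,w=5): C=12, w*C=5*12=60
Total weighted completion time = 97

97


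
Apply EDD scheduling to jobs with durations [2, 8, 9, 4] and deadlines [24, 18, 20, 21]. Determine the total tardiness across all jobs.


Sort by due date (EDD order): [(8, 18), (9, 20), (4, 21), (2, 24)]
Compute completion times and tardiness:
  Job 1: p=8, d=18, C=8, tardiness=max(0,8-18)=0
  Job 2: p=9, d=20, C=17, tardiness=max(0,17-20)=0
  Job 3: p=4, d=21, C=21, tardiness=max(0,21-21)=0
  Job 4: p=2, d=24, C=23, tardiness=max(0,23-24)=0
Total tardiness = 0

0


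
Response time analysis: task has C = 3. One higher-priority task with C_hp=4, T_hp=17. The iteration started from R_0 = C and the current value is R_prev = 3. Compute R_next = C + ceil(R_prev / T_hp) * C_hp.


R_next = C + ceil(R_prev / T_hp) * C_hp
ceil(3 / 17) = ceil(0.1765) = 1
Interference = 1 * 4 = 4
R_next = 3 + 4 = 7

7


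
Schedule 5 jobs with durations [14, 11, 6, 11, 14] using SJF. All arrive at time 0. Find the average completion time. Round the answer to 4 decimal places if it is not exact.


SJF order (ascending): [6, 11, 11, 14, 14]
Completion times:
  Job 1: burst=6, C=6
  Job 2: burst=11, C=17
  Job 3: burst=11, C=28
  Job 4: burst=14, C=42
  Job 5: burst=14, C=56
Average completion = 149/5 = 29.8

29.8


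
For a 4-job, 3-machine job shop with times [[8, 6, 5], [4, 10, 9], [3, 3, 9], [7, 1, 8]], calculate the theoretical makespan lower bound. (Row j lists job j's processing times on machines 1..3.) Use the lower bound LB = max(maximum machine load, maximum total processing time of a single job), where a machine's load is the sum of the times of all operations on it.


Machine loads:
  Machine 1: 8 + 4 + 3 + 7 = 22
  Machine 2: 6 + 10 + 3 + 1 = 20
  Machine 3: 5 + 9 + 9 + 8 = 31
Max machine load = 31
Job totals:
  Job 1: 19
  Job 2: 23
  Job 3: 15
  Job 4: 16
Max job total = 23
Lower bound = max(31, 23) = 31

31


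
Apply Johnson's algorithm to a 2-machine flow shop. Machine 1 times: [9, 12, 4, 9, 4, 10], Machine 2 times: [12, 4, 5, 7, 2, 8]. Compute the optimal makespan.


Apply Johnson's rule:
  Group 1 (a <= b): [(3, 4, 5), (1, 9, 12)]
  Group 2 (a > b): [(6, 10, 8), (4, 9, 7), (2, 12, 4), (5, 4, 2)]
Optimal job order: [3, 1, 6, 4, 2, 5]
Schedule:
  Job 3: M1 done at 4, M2 done at 9
  Job 1: M1 done at 13, M2 done at 25
  Job 6: M1 done at 23, M2 done at 33
  Job 4: M1 done at 32, M2 done at 40
  Job 2: M1 done at 44, M2 done at 48
  Job 5: M1 done at 48, M2 done at 50
Makespan = 50

50


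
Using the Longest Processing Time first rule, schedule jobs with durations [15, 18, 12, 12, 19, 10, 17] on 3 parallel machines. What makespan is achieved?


Sort jobs in decreasing order (LPT): [19, 18, 17, 15, 12, 12, 10]
Assign each job to the least loaded machine:
  Machine 1: jobs [19, 12], load = 31
  Machine 2: jobs [18, 12, 10], load = 40
  Machine 3: jobs [17, 15], load = 32
Makespan = max load = 40

40


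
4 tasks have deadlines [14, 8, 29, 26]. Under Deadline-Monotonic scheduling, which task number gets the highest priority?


Sort tasks by relative deadline (ascending):
  Task 2: deadline = 8
  Task 1: deadline = 14
  Task 4: deadline = 26
  Task 3: deadline = 29
Priority order (highest first): [2, 1, 4, 3]
Highest priority task = 2

2


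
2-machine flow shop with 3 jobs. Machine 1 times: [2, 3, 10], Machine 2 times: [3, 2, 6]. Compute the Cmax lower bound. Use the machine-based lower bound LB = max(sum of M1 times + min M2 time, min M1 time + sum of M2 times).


LB1 = sum(M1 times) + min(M2 times) = 15 + 2 = 17
LB2 = min(M1 times) + sum(M2 times) = 2 + 11 = 13
Lower bound = max(LB1, LB2) = max(17, 13) = 17

17


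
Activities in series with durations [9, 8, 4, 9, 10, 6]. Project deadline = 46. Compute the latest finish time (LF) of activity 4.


LF(activity 4) = deadline - sum of successor durations
Successors: activities 5 through 6 with durations [10, 6]
Sum of successor durations = 16
LF = 46 - 16 = 30

30


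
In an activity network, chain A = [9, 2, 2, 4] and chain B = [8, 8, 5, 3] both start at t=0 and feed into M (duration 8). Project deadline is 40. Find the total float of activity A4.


Forward pass: ES(A4) = sum of predecessors on chain A = 13
EF = ES + duration = 13 + 4 = 17
Backward pass: LF(M) = deadline = 40; LS(M) = 40 - 8 = 32
LF(A4) = LS(M) - sum(successors on chain A) = 32 - 0 = 32
LS = LF - duration = 32 - 4 = 28
Total float = LS - ES = 28 - 13 = 15

15


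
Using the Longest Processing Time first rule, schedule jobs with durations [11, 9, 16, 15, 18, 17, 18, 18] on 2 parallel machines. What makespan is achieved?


Sort jobs in decreasing order (LPT): [18, 18, 18, 17, 16, 15, 11, 9]
Assign each job to the least loaded machine:
  Machine 1: jobs [18, 18, 15, 11], load = 62
  Machine 2: jobs [18, 17, 16, 9], load = 60
Makespan = max load = 62

62


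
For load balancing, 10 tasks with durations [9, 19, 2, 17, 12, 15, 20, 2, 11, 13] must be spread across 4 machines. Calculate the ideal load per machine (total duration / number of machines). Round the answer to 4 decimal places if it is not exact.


Total processing time = 9 + 19 + 2 + 17 + 12 + 15 + 20 + 2 + 11 + 13 = 120
Number of machines = 4
Ideal balanced load = 120 / 4 = 30.0

30.0


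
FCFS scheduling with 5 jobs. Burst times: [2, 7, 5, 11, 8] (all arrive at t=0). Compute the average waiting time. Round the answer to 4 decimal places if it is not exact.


FCFS order (as given): [2, 7, 5, 11, 8]
Waiting times:
  Job 1: wait = 0
  Job 2: wait = 2
  Job 3: wait = 9
  Job 4: wait = 14
  Job 5: wait = 25
Sum of waiting times = 50
Average waiting time = 50/5 = 10.0

10.0


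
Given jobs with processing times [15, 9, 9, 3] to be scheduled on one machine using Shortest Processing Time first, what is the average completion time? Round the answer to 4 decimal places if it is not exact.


Sort jobs by processing time (SPT order): [3, 9, 9, 15]
Compute completion times sequentially:
  Job 1: processing = 3, completes at 3
  Job 2: processing = 9, completes at 12
  Job 3: processing = 9, completes at 21
  Job 4: processing = 15, completes at 36
Sum of completion times = 72
Average completion time = 72/4 = 18.0

18.0


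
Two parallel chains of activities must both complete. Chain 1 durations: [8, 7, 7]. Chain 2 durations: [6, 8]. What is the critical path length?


Path A total = 8 + 7 + 7 = 22
Path B total = 6 + 8 = 14
Critical path = longest path = max(22, 14) = 22

22


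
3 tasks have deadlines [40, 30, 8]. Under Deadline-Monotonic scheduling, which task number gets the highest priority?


Sort tasks by relative deadline (ascending):
  Task 3: deadline = 8
  Task 2: deadline = 30
  Task 1: deadline = 40
Priority order (highest first): [3, 2, 1]
Highest priority task = 3

3


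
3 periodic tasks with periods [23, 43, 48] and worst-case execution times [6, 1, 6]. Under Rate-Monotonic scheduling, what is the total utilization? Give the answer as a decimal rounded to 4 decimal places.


Compute individual utilizations (exact fractions):
  Task 1: C/T = 6/23 (approx. 0.2609)
  Task 2: C/T = 1/43 (approx. 0.0233)
  Task 3: C/T = 6/48 = 1/8 (approx. 0.125)
Total utilization U = 6/23 + 1/43 + 1/8 = 3237/7912
Rounded to 4 decimal places: U = 0.4091
RM (Liu & Layland) bound for 3 tasks = 0.779763; compare with U = 3237/7912 (approx. 0.409125)
U <= bound, so schedulable by RM sufficient condition.

0.4091


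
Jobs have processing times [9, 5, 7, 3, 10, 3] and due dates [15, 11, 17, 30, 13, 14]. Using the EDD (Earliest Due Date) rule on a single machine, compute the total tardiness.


Sort by due date (EDD order): [(5, 11), (10, 13), (3, 14), (9, 15), (7, 17), (3, 30)]
Compute completion times and tardiness:
  Job 1: p=5, d=11, C=5, tardiness=max(0,5-11)=0
  Job 2: p=10, d=13, C=15, tardiness=max(0,15-13)=2
  Job 3: p=3, d=14, C=18, tardiness=max(0,18-14)=4
  Job 4: p=9, d=15, C=27, tardiness=max(0,27-15)=12
  Job 5: p=7, d=17, C=34, tardiness=max(0,34-17)=17
  Job 6: p=3, d=30, C=37, tardiness=max(0,37-30)=7
Total tardiness = 42

42


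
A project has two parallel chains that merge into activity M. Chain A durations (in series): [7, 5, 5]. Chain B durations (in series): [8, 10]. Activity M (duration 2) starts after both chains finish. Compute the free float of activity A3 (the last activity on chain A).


ES(A3) = sum of predecessors on chain A = 12
EF(A3) = ES + duration = 12 + 5 = 17
Successor of A3 is M. ES(M) = max(sum(A), sum(B)) = max(17, 18) = 18
Free float = ES(successor) - EF(current) = 18 - 17 = 1

1


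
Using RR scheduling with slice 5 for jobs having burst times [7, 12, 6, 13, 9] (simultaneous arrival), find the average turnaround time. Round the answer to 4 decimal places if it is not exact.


Time quantum = 5
Execution trace:
  J1 runs 5 units, time = 5
  J2 runs 5 units, time = 10
  J3 runs 5 units, time = 15
  J4 runs 5 units, time = 20
  J5 runs 5 units, time = 25
  J1 runs 2 units, time = 27
  J2 runs 5 units, time = 32
  J3 runs 1 units, time = 33
  J4 runs 5 units, time = 38
  J5 runs 4 units, time = 42
  J2 runs 2 units, time = 44
  J4 runs 3 units, time = 47
Finish times: [27, 44, 33, 47, 42]
Average turnaround = 193/5 = 38.6

38.6


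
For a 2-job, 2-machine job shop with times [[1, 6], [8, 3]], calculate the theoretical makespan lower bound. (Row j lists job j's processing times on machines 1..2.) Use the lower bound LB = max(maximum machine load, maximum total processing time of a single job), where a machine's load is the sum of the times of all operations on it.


Machine loads:
  Machine 1: 1 + 8 = 9
  Machine 2: 6 + 3 = 9
Max machine load = 9
Job totals:
  Job 1: 7
  Job 2: 11
Max job total = 11
Lower bound = max(9, 11) = 11

11


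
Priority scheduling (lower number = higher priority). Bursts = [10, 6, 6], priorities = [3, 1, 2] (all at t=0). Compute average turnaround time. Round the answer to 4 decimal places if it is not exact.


Sort by priority (ascending = highest first):
Order: [(1, 6), (2, 6), (3, 10)]
Completion times:
  Priority 1, burst=6, C=6
  Priority 2, burst=6, C=12
  Priority 3, burst=10, C=22
Average turnaround = 40/3 = 13.3333

13.3333


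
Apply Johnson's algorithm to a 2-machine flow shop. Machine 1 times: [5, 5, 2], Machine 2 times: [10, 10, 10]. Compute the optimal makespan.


Apply Johnson's rule:
  Group 1 (a <= b): [(3, 2, 10), (1, 5, 10), (2, 5, 10)]
  Group 2 (a > b): []
Optimal job order: [3, 1, 2]
Schedule:
  Job 3: M1 done at 2, M2 done at 12
  Job 1: M1 done at 7, M2 done at 22
  Job 2: M1 done at 12, M2 done at 32
Makespan = 32

32


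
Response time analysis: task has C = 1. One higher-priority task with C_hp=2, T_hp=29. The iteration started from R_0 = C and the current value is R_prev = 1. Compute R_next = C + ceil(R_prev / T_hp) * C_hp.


R_next = C + ceil(R_prev / T_hp) * C_hp
ceil(1 / 29) = ceil(0.0345) = 1
Interference = 1 * 2 = 2
R_next = 1 + 2 = 3

3


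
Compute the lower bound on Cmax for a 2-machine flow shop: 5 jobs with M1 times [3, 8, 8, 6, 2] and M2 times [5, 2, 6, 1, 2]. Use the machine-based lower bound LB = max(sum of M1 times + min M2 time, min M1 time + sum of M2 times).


LB1 = sum(M1 times) + min(M2 times) = 27 + 1 = 28
LB2 = min(M1 times) + sum(M2 times) = 2 + 16 = 18
Lower bound = max(LB1, LB2) = max(28, 18) = 28

28


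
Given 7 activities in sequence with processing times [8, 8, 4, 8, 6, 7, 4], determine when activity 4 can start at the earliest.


Activity 4 starts after activities 1 through 3 complete.
Predecessor durations: [8, 8, 4]
ES = 8 + 8 + 4 = 20

20


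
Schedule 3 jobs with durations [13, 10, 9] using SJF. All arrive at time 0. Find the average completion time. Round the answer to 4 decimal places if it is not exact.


SJF order (ascending): [9, 10, 13]
Completion times:
  Job 1: burst=9, C=9
  Job 2: burst=10, C=19
  Job 3: burst=13, C=32
Average completion = 60/3 = 20.0

20.0


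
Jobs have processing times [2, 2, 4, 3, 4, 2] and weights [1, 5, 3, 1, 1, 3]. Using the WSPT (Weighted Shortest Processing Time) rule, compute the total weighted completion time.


Compute p/w ratios and sort ascending (WSPT): [(2, 5), (2, 3), (4, 3), (2, 1), (3, 1), (4, 1)]
Compute weighted completion times:
  Job (p=2,w=5): C=2, w*C=5*2=10
  Job (p=2,w=3): C=4, w*C=3*4=12
  Job (p=4,w=3): C=8, w*C=3*8=24
  Job (p=2,w=1): C=10, w*C=1*10=10
  Job (p=3,w=1): C=13, w*C=1*13=13
  Job (p=4,w=1): C=17, w*C=1*17=17
Total weighted completion time = 86

86


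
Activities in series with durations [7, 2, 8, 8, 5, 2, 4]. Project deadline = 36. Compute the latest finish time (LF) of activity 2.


LF(activity 2) = deadline - sum of successor durations
Successors: activities 3 through 7 with durations [8, 8, 5, 2, 4]
Sum of successor durations = 27
LF = 36 - 27 = 9

9


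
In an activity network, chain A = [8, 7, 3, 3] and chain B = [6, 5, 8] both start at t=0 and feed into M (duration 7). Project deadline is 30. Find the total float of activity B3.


Forward pass: ES(B3) = sum of predecessors on chain B = 11
EF = ES + duration = 11 + 8 = 19
Backward pass: LF(M) = deadline = 30; LS(M) = 30 - 7 = 23
LF(B3) = LS(M) - sum(successors on chain B) = 23 - 0 = 23
LS = LF - duration = 23 - 8 = 15
Total float = LS - ES = 15 - 11 = 4

4


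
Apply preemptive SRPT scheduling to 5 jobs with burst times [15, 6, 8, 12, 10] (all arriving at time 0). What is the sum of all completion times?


Since all jobs arrive at t=0, SRPT equals SPT ordering.
SPT order: [6, 8, 10, 12, 15]
Completion times:
  Job 1: p=6, C=6
  Job 2: p=8, C=14
  Job 3: p=10, C=24
  Job 4: p=12, C=36
  Job 5: p=15, C=51
Total completion time = 6 + 14 + 24 + 36 + 51 = 131

131


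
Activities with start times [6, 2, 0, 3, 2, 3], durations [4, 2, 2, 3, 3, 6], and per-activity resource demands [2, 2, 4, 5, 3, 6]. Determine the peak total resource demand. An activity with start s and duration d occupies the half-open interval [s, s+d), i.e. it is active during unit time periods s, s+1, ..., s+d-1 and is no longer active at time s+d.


Each activity i is active on [start_i, start_i + duration_i).
Compute total resource usage per time slot:
  t=0: active resources = [4], total = 4
  t=1: active resources = [4], total = 4
  t=2: active resources = [2, 3], total = 5
  t=3: active resources = [2, 5, 3, 6], total = 16
  t=4: active resources = [5, 3, 6], total = 14
  t=5: active resources = [5, 6], total = 11
  t=6: active resources = [2, 6], total = 8
  t=7: active resources = [2, 6], total = 8
  t=8: active resources = [2, 6], total = 8
  t=9: active resources = [2], total = 2
Peak resource demand = 16

16


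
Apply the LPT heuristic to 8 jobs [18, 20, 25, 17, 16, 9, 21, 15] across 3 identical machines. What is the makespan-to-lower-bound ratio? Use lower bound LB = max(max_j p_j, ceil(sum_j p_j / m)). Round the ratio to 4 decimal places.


LPT order: [25, 21, 20, 18, 17, 16, 15, 9]
Machine loads after assignment: [41, 53, 47]
LPT makespan = 53
Lower bound = max(max_job, ceil(total/3)) = max(25, 47) = 47
Ratio = 53 / 47 = 1.1277

1.1277


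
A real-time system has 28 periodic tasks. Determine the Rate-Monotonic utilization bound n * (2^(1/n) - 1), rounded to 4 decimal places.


Compute 2^(1/28) = 1.0250642120
Subtract 1: 1.0250642120 - 1 = 0.0250642120
Multiply by n: 28 * 0.0250642120 = 0.7017979360
Round to 4 dp: 0.7018

0.7018


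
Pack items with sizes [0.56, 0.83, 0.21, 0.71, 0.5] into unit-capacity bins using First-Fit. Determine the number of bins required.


Place items sequentially using First-Fit:
  Item 0.56 -> new Bin 1
  Item 0.83 -> new Bin 2
  Item 0.21 -> Bin 1 (now 0.77)
  Item 0.71 -> new Bin 3
  Item 0.5 -> new Bin 4
Total bins used = 4

4


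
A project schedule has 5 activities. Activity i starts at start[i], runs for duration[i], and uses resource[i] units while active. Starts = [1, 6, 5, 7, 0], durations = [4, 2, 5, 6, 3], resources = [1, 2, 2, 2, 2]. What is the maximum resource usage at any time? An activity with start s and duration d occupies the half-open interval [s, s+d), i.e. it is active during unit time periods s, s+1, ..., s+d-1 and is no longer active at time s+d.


Each activity i is active on [start_i, start_i + duration_i).
Compute total resource usage per time slot:
  t=0: active resources = [2], total = 2
  t=1: active resources = [1, 2], total = 3
  t=2: active resources = [1, 2], total = 3
  t=3: active resources = [1], total = 1
  t=4: active resources = [1], total = 1
  t=5: active resources = [2], total = 2
  t=6: active resources = [2, 2], total = 4
  t=7: active resources = [2, 2, 2], total = 6
  t=8: active resources = [2, 2], total = 4
  t=9: active resources = [2, 2], total = 4
  t=10: active resources = [2], total = 2
  t=11: active resources = [2], total = 2
  t=12: active resources = [2], total = 2
Peak resource demand = 6

6


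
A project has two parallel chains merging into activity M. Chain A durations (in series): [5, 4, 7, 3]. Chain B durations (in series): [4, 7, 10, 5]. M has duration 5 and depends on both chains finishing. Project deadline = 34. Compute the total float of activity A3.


Forward pass: ES(A3) = sum of predecessors on chain A = 9
EF = ES + duration = 9 + 7 = 16
Backward pass: LF(M) = deadline = 34; LS(M) = 34 - 5 = 29
LF(A3) = LS(M) - sum(successors on chain A) = 29 - 3 = 26
LS = LF - duration = 26 - 7 = 19
Total float = LS - ES = 19 - 9 = 10

10


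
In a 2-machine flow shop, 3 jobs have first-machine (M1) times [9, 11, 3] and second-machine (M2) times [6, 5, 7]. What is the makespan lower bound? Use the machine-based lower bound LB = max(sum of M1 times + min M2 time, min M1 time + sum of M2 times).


LB1 = sum(M1 times) + min(M2 times) = 23 + 5 = 28
LB2 = min(M1 times) + sum(M2 times) = 3 + 18 = 21
Lower bound = max(LB1, LB2) = max(28, 21) = 28

28


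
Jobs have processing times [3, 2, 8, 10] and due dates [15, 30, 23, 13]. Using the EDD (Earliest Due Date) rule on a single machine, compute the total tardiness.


Sort by due date (EDD order): [(10, 13), (3, 15), (8, 23), (2, 30)]
Compute completion times and tardiness:
  Job 1: p=10, d=13, C=10, tardiness=max(0,10-13)=0
  Job 2: p=3, d=15, C=13, tardiness=max(0,13-15)=0
  Job 3: p=8, d=23, C=21, tardiness=max(0,21-23)=0
  Job 4: p=2, d=30, C=23, tardiness=max(0,23-30)=0
Total tardiness = 0

0


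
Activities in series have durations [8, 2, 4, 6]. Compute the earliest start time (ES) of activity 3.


Activity 3 starts after activities 1 through 2 complete.
Predecessor durations: [8, 2]
ES = 8 + 2 = 10

10


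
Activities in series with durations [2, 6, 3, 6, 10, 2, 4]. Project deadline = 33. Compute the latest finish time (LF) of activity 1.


LF(activity 1) = deadline - sum of successor durations
Successors: activities 2 through 7 with durations [6, 3, 6, 10, 2, 4]
Sum of successor durations = 31
LF = 33 - 31 = 2

2


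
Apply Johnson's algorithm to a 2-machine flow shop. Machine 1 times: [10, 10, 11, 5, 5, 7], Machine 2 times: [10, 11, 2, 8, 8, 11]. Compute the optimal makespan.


Apply Johnson's rule:
  Group 1 (a <= b): [(4, 5, 8), (5, 5, 8), (6, 7, 11), (1, 10, 10), (2, 10, 11)]
  Group 2 (a > b): [(3, 11, 2)]
Optimal job order: [4, 5, 6, 1, 2, 3]
Schedule:
  Job 4: M1 done at 5, M2 done at 13
  Job 5: M1 done at 10, M2 done at 21
  Job 6: M1 done at 17, M2 done at 32
  Job 1: M1 done at 27, M2 done at 42
  Job 2: M1 done at 37, M2 done at 53
  Job 3: M1 done at 48, M2 done at 55
Makespan = 55

55


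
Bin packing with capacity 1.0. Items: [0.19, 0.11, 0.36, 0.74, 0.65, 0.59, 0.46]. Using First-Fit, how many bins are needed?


Place items sequentially using First-Fit:
  Item 0.19 -> new Bin 1
  Item 0.11 -> Bin 1 (now 0.3)
  Item 0.36 -> Bin 1 (now 0.66)
  Item 0.74 -> new Bin 2
  Item 0.65 -> new Bin 3
  Item 0.59 -> new Bin 4
  Item 0.46 -> new Bin 5
Total bins used = 5

5


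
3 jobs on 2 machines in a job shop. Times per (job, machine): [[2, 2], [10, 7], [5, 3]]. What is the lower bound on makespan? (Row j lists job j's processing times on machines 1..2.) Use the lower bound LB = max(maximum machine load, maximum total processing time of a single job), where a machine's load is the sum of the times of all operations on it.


Machine loads:
  Machine 1: 2 + 10 + 5 = 17
  Machine 2: 2 + 7 + 3 = 12
Max machine load = 17
Job totals:
  Job 1: 4
  Job 2: 17
  Job 3: 8
Max job total = 17
Lower bound = max(17, 17) = 17

17


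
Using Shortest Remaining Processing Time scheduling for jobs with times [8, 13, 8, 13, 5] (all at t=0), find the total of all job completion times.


Since all jobs arrive at t=0, SRPT equals SPT ordering.
SPT order: [5, 8, 8, 13, 13]
Completion times:
  Job 1: p=5, C=5
  Job 2: p=8, C=13
  Job 3: p=8, C=21
  Job 4: p=13, C=34
  Job 5: p=13, C=47
Total completion time = 5 + 13 + 21 + 34 + 47 = 120

120


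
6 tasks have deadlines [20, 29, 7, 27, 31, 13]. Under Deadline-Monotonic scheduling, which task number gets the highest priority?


Sort tasks by relative deadline (ascending):
  Task 3: deadline = 7
  Task 6: deadline = 13
  Task 1: deadline = 20
  Task 4: deadline = 27
  Task 2: deadline = 29
  Task 5: deadline = 31
Priority order (highest first): [3, 6, 1, 4, 2, 5]
Highest priority task = 3

3


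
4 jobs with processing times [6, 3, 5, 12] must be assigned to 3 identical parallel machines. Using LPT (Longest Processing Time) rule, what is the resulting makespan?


Sort jobs in decreasing order (LPT): [12, 6, 5, 3]
Assign each job to the least loaded machine:
  Machine 1: jobs [12], load = 12
  Machine 2: jobs [6], load = 6
  Machine 3: jobs [5, 3], load = 8
Makespan = max load = 12

12


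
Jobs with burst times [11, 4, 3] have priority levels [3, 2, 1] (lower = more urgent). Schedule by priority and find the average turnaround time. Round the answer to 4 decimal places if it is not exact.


Sort by priority (ascending = highest first):
Order: [(1, 3), (2, 4), (3, 11)]
Completion times:
  Priority 1, burst=3, C=3
  Priority 2, burst=4, C=7
  Priority 3, burst=11, C=18
Average turnaround = 28/3 = 9.3333

9.3333
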